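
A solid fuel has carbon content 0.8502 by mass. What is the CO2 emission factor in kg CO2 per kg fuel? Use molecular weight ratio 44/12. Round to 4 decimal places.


EF = C_frac * (M_CO2 / M_C)
EF = 0.8502 * (44/12)
EF = 0.8502 * 3.666667 = 3.1174 kg_CO2/kg_fuel


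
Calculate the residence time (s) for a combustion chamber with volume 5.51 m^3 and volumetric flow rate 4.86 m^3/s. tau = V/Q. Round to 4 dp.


tau = V / Q_flow
tau = 5.51 / 4.86 = 1.1337 s


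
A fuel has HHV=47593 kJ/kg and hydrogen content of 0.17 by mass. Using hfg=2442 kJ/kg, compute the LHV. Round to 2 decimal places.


LHV = HHV - hfg * 9 * H
Water correction = 2442 * 9 * 0.17 = 3736.260 kJ/kg
LHV = 47593 - 3736.260 = 43856.74 kJ/kg


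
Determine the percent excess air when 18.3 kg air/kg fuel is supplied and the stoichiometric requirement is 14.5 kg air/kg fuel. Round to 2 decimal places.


Excess air = actual - stoichiometric = 18.3 - 14.5 = 3.80 kg/kg fuel
Excess air % = (excess / stoich) * 100 = (3.80 / 14.5) * 100 = 26.21%


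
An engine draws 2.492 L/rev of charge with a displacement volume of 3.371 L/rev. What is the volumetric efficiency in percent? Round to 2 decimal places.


eta_v = (V_actual / V_disp) * 100
Ratio = 2.492 / 3.371 = 0.7392
eta_v = 0.7392 * 100 = 73.92%


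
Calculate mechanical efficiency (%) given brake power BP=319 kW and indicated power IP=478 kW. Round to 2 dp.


eta_mech = (BP / IP) * 100
Ratio = 319 / 478 = 0.6674
eta_mech = 0.6674 * 100 = 66.74%


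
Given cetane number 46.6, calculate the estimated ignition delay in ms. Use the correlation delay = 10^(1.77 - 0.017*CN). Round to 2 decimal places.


delay = 10^(1.77 - 0.017*CN)
Exponent = 1.77 - 0.017*46.6 = 0.9778
delay = 10^0.9778 = 9.50 ms


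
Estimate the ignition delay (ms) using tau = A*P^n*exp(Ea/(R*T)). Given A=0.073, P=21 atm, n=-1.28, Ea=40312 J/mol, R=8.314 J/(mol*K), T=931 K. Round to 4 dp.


tau = A * P^n * exp(Ea/(R*T))
P^n = 21^(-1.28) = 0.02030296
Ea/(R*T) = 40312/(8.314*931) = 5.208044
exp(Ea/(R*T)) = 182.736275
tau = 0.073 * 0.02030296 * 182.736275 = 0.2708 ms


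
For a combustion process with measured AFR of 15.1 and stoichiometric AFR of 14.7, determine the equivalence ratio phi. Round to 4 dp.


phi = AFR_stoich / AFR_actual
phi = 14.7 / 15.1 = 0.9735


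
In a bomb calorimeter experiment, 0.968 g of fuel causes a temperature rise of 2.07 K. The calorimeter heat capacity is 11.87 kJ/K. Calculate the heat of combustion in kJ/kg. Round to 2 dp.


Hc = C_cal * delta_T / m_fuel
Q_released = 11.87 * 2.07 = 24.5709 kJ
m_fuel = 0.968 g = 0.968/1000 kg = 0.000968 kg
Hc = 24.5709 / 0.000968 = 25383.16 kJ/kg


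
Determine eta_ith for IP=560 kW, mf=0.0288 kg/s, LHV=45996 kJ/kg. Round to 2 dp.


eta_ith = (IP / (mf * LHV)) * 100
Denominator = 0.0288 * 45996 = 1324.6848 kW
eta_ith = (560 / 1324.6848) * 100 = 42.27%


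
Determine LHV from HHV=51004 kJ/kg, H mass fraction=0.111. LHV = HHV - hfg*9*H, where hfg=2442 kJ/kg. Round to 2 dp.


LHV = HHV - hfg * 9 * H
Water correction = 2442 * 9 * 0.111 = 2439.558 kJ/kg
LHV = 51004 - 2439.558 = 48564.44 kJ/kg


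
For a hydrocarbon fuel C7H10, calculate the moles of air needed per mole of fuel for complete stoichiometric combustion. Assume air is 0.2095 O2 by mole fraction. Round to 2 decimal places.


Balanced combustion: C7H10 + 9.5 O2 -> 7 CO2 + 5 H2O
O2 needed = C + H/4 = 7 + 10/4 = 9.50 moles
Air moles = O2 / 0.2095 = 9.50 / 0.2095 = 45.35 moles air


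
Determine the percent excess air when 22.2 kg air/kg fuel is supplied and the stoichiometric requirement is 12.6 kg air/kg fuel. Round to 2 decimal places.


Excess air = actual - stoichiometric = 22.2 - 12.6 = 9.60 kg/kg fuel
Excess air % = (excess / stoich) * 100 = (9.60 / 12.6) * 100 = 76.19%


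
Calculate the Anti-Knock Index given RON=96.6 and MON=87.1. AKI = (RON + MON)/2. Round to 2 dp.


AKI = (RON + MON) / 2
AKI = (96.6 + 87.1) / 2
AKI = 183.7 / 2 = 91.85


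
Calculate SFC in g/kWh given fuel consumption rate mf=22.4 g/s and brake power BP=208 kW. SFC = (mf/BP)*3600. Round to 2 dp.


SFC = (mf / BP) * 3600
Rate = 22.4 / 208 = 0.107692 g/(s*kW)
SFC = 0.107692 * 3600 = 387.69 g/kWh


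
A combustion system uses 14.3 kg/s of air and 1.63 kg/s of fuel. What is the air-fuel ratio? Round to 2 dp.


AFR = m_air / m_fuel
AFR = 14.3 / 1.63 = 8.77


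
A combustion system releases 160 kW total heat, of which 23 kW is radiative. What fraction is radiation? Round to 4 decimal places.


f_rad = Q_rad / Q_total
f_rad = 23 / 160 = 0.1438


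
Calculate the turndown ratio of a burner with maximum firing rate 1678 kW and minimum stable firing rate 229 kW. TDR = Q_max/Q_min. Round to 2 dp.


TDR = Q_max / Q_min
TDR = 1678 / 229 = 7.33


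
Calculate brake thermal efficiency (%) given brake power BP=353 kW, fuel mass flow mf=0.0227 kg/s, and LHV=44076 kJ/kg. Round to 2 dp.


eta_BTE = (BP / (mf * LHV)) * 100
Denominator = 0.0227 * 44076 = 1000.5252 kW
eta_BTE = (353 / 1000.5252) * 100 = 35.28%


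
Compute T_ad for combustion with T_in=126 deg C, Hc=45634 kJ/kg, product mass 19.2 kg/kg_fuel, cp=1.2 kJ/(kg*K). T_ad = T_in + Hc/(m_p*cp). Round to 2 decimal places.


T_ad = T_in + Hc / (m_p * cp)
Denominator = 19.2 * 1.2 = 23.0400
Temperature rise = 45634 / 23.0400 = 1980.64 K
T_ad = 126 + 1980.64 = 2106.64 deg C


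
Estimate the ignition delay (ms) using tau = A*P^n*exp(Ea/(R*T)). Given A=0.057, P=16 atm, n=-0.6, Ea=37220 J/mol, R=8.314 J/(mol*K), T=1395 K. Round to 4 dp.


tau = A * P^n * exp(Ea/(R*T))
P^n = 16^(-0.6) = 0.18946457
Ea/(R*T) = 37220/(8.314*1395) = 3.209166
exp(Ea/(R*T)) = 24.758422
tau = 0.057 * 0.18946457 * 24.758422 = 0.2674 ms


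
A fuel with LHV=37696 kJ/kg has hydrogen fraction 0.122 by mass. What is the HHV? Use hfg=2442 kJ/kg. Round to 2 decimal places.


HHV = LHV + hfg * 9 * H
Water addition = 2442 * 9 * 0.122 = 2681.316 kJ/kg
HHV = 37696 + 2681.316 = 40377.32 kJ/kg


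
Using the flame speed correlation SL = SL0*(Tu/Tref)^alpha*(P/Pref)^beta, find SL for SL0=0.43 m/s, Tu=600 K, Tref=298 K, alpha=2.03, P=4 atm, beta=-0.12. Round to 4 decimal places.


SL = SL0 * (Tu/Tref)^alpha * (P/Pref)^beta
T ratio = 600/298 = 2.01342282
(T ratio)^alpha = 2.01342282^2.03 = 4.139883
(P/Pref)^beta = 4^(-0.12) = 0.846745
SL = 0.43 * 4.139883 * 0.846745 = 1.5073 m/s


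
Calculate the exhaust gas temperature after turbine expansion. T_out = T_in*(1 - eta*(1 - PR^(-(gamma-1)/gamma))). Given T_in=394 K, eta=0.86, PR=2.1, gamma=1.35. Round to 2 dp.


T_out = T_in * (1 - eta * (1 - PR^(-(gamma-1)/gamma)))
Exponent = -(1.35-1)/1.35 = -0.25925926
PR^exp = 2.1^(-0.25925926) = 0.82501466
Factor = 1 - 0.86*(1 - 0.82501466) = 0.84951261
T_out = 394 * 0.84951261 = 334.71 K


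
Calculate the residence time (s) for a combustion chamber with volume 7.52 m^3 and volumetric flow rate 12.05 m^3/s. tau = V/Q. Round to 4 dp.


tau = V / Q_flow
tau = 7.52 / 12.05 = 0.6241 s


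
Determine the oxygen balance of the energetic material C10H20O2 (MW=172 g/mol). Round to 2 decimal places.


OB = -1600 * (2C + H/2 - O) / MW
Inner = 2*10 + 20/2 - 2 = 28.00
OB = -1600 * 28.00 / 172 = -260.47%


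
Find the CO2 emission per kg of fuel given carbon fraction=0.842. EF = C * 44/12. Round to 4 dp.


EF = C_frac * (M_CO2 / M_C)
EF = 0.842 * (44/12)
EF = 0.842 * 3.666667 = 3.0873 kg_CO2/kg_fuel


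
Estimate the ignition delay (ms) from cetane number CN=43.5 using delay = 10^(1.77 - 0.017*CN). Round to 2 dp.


delay = 10^(1.77 - 0.017*CN)
Exponent = 1.77 - 0.017*43.5 = 1.0305
delay = 10^1.0305 = 10.73 ms


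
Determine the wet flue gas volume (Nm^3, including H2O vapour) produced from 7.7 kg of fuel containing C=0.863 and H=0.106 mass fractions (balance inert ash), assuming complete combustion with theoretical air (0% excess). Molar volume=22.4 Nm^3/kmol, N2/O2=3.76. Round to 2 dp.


Per kg fuel: CO2 = (C/12 kmol)*22.4 = (0.863/12)*22.4 = 1.61093 Nm^3
Per kg fuel: H2O = (H/2 kmol)*22.4 = (0.106/2)*22.4 = 1.18720 Nm^3
O2 needed per kg fuel = C/12 + H/4 = 0.863/12 + 0.106/4 = 0.09841667 kmol
Per kg fuel: N2 = O2*3.76*22.4 = 0.09841667*3.76*22.4 = 8.28905 Nm^3
Total per kg = 1.61093 + 1.18720 + 8.28905 = 11.08718 Nm^3
Total = 11.08718 * 7.7 = 85.37 Nm^3


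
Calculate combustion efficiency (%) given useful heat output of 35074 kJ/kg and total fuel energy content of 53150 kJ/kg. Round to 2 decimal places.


Efficiency = (Q_useful / Q_fuel) * 100
Efficiency = (35074 / 53150) * 100
Efficiency = 0.6599 * 100 = 65.99%


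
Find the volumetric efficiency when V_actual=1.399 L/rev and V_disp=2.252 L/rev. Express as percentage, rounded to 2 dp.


eta_v = (V_actual / V_disp) * 100
Ratio = 1.399 / 2.252 = 0.6212
eta_v = 0.6212 * 100 = 62.12%


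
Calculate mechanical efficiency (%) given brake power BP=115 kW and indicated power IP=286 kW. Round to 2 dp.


eta_mech = (BP / IP) * 100
Ratio = 115 / 286 = 0.4021
eta_mech = 0.4021 * 100 = 40.21%


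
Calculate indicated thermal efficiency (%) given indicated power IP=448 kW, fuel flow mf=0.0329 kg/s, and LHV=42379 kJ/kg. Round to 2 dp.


eta_ith = (IP / (mf * LHV)) * 100
Denominator = 0.0329 * 42379 = 1394.2691 kW
eta_ith = (448 / 1394.2691) * 100 = 32.13%


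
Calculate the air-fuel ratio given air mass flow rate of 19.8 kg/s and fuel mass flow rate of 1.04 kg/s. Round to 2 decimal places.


AFR = m_air / m_fuel
AFR = 19.8 / 1.04 = 19.04


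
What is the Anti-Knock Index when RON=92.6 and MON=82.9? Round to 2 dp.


AKI = (RON + MON) / 2
AKI = (92.6 + 82.9) / 2
AKI = 175.5 / 2 = 87.75


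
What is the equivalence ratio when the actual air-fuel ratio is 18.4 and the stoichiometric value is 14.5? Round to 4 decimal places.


phi = AFR_stoich / AFR_actual
phi = 14.5 / 18.4 = 0.7880


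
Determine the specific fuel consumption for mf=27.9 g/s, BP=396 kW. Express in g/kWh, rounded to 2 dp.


SFC = (mf / BP) * 3600
Rate = 27.9 / 396 = 0.070455 g/(s*kW)
SFC = 0.070455 * 3600 = 253.64 g/kWh


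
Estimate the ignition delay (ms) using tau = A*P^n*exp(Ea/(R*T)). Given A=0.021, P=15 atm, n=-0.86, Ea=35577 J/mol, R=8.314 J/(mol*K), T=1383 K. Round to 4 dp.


tau = A * P^n * exp(Ea/(R*T))
P^n = 15^(-0.86) = 0.09740057
Ea/(R*T) = 35577/(8.314*1383) = 3.094120
exp(Ea/(R*T)) = 22.067806
tau = 0.021 * 0.09740057 * 22.067806 = 0.0451 ms


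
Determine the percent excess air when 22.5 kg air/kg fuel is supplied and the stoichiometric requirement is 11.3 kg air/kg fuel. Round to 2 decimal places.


Excess air = actual - stoichiometric = 22.5 - 11.3 = 11.20 kg/kg fuel
Excess air % = (excess / stoich) * 100 = (11.20 / 11.3) * 100 = 99.12%


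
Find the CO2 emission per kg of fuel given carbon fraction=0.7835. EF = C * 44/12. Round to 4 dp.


EF = C_frac * (M_CO2 / M_C)
EF = 0.7835 * (44/12)
EF = 0.7835 * 3.666667 = 2.8728 kg_CO2/kg_fuel


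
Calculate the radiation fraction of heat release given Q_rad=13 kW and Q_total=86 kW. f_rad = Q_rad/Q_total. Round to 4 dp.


f_rad = Q_rad / Q_total
f_rad = 13 / 86 = 0.1512


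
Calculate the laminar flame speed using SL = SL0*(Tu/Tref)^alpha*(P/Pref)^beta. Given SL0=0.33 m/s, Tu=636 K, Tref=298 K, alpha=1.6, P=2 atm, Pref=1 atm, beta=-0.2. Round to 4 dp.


SL = SL0 * (Tu/Tref)^alpha * (P/Pref)^beta
T ratio = 636/298 = 2.13422819
(T ratio)^alpha = 2.13422819^1.6 = 3.363453
(P/Pref)^beta = 2^(-0.2) = 0.870551
SL = 0.33 * 3.363453 * 0.870551 = 0.9663 m/s


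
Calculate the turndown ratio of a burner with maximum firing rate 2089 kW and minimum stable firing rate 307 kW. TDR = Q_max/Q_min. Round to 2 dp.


TDR = Q_max / Q_min
TDR = 2089 / 307 = 6.80


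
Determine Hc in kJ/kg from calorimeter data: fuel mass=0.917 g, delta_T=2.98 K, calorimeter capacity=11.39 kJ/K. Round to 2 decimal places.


Hc = C_cal * delta_T / m_fuel
Q_released = 11.39 * 2.98 = 33.9422 kJ
m_fuel = 0.917 g = 0.917/1000 kg = 0.000917 kg
Hc = 33.9422 / 0.000917 = 37014.39 kJ/kg


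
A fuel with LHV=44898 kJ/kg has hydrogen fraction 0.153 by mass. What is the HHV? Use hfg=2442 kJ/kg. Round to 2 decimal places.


HHV = LHV + hfg * 9 * H
Water addition = 2442 * 9 * 0.153 = 3362.634 kJ/kg
HHV = 44898 + 3362.634 = 48260.63 kJ/kg


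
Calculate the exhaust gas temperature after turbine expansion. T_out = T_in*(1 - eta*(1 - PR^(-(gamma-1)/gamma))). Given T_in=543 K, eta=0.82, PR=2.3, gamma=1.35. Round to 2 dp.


T_out = T_in * (1 - eta * (1 - PR^(-(gamma-1)/gamma)))
Exponent = -(1.35-1)/1.35 = -0.25925926
PR^exp = 2.3^(-0.25925926) = 0.80578413
Factor = 1 - 0.82*(1 - 0.80578413) = 0.84074299
T_out = 543 * 0.84074299 = 456.52 K


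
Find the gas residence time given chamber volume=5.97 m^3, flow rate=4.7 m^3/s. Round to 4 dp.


tau = V / Q_flow
tau = 5.97 / 4.7 = 1.2702 s


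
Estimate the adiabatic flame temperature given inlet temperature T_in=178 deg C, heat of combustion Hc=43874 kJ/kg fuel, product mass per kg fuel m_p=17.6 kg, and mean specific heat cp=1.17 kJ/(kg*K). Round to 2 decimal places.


T_ad = T_in + Hc / (m_p * cp)
Denominator = 17.6 * 1.17 = 20.5920
Temperature rise = 43874 / 20.5920 = 2130.63 K
T_ad = 178 + 2130.63 = 2308.63 deg C


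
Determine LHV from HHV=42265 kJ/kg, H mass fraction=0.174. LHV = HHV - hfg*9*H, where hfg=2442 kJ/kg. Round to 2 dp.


LHV = HHV - hfg * 9 * H
Water correction = 2442 * 9 * 0.174 = 3824.172 kJ/kg
LHV = 42265 - 3824.172 = 38440.83 kJ/kg


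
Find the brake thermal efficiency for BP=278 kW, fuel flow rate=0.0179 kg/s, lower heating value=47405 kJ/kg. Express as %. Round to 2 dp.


eta_BTE = (BP / (mf * LHV)) * 100
Denominator = 0.0179 * 47405 = 848.5495 kW
eta_BTE = (278 / 848.5495) * 100 = 32.76%


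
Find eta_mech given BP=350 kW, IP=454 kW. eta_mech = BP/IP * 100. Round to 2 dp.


eta_mech = (BP / IP) * 100
Ratio = 350 / 454 = 0.7709
eta_mech = 0.7709 * 100 = 77.09%


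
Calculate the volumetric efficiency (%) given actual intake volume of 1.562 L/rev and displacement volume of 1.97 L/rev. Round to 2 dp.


eta_v = (V_actual / V_disp) * 100
Ratio = 1.562 / 1.97 = 0.7929
eta_v = 0.7929 * 100 = 79.29%


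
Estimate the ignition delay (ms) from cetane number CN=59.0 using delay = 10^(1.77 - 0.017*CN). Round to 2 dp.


delay = 10^(1.77 - 0.017*CN)
Exponent = 1.77 - 0.017*59.0 = 0.7670
delay = 10^0.7670 = 5.85 ms


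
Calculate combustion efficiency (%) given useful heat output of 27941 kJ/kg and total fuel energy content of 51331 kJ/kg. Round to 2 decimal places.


Efficiency = (Q_useful / Q_fuel) * 100
Efficiency = (27941 / 51331) * 100
Efficiency = 0.5443 * 100 = 54.43%


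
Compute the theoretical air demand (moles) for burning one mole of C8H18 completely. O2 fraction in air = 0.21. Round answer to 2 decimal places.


Balanced combustion: C8H18 + 12.5 O2 -> 8 CO2 + 9 H2O
O2 needed = C + H/4 = 8 + 18/4 = 12.50 moles
Air moles = O2 / 0.21 = 12.50 / 0.21 = 59.52 moles air


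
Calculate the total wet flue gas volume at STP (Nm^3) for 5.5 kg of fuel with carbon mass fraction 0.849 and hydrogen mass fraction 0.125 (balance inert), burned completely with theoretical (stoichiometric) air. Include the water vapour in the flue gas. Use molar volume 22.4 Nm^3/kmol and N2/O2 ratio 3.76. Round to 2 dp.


Per kg fuel: CO2 = (C/12 kmol)*22.4 = (0.849/12)*22.4 = 1.58480 Nm^3
Per kg fuel: H2O = (H/2 kmol)*22.4 = (0.125/2)*22.4 = 1.40000 Nm^3
O2 needed per kg fuel = C/12 + H/4 = 0.849/12 + 0.125/4 = 0.10200000 kmol
Per kg fuel: N2 = O2*3.76*22.4 = 0.10200000*3.76*22.4 = 8.59085 Nm^3
Total per kg = 1.58480 + 1.40000 + 8.59085 = 11.57565 Nm^3
Total = 11.57565 * 5.5 = 63.67 Nm^3


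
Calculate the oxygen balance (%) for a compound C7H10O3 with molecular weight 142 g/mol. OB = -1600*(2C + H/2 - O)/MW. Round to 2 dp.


OB = -1600 * (2C + H/2 - O) / MW
Inner = 2*7 + 10/2 - 3 = 16.00
OB = -1600 * 16.00 / 142 = -180.28%


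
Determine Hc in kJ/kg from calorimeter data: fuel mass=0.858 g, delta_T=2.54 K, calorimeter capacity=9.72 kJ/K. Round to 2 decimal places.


Hc = C_cal * delta_T / m_fuel
Q_released = 9.72 * 2.54 = 24.6888 kJ
m_fuel = 0.858 g = 0.858/1000 kg = 0.000858 kg
Hc = 24.6888 / 0.000858 = 28774.83 kJ/kg


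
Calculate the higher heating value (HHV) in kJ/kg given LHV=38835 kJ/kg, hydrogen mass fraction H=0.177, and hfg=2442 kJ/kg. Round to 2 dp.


HHV = LHV + hfg * 9 * H
Water addition = 2442 * 9 * 0.177 = 3890.106 kJ/kg
HHV = 38835 + 3890.106 = 42725.11 kJ/kg


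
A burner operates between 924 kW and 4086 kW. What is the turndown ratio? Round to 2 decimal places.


TDR = Q_max / Q_min
TDR = 4086 / 924 = 4.42


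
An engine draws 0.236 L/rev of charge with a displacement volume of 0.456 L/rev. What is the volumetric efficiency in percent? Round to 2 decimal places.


eta_v = (V_actual / V_disp) * 100
Ratio = 0.236 / 0.456 = 0.5175
eta_v = 0.5175 * 100 = 51.75%


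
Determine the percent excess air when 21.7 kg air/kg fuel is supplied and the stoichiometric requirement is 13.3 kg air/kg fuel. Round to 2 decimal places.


Excess air = actual - stoichiometric = 21.7 - 13.3 = 8.40 kg/kg fuel
Excess air % = (excess / stoich) * 100 = (8.40 / 13.3) * 100 = 63.16%


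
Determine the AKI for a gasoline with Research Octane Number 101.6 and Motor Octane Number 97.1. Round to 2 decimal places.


AKI = (RON + MON) / 2
AKI = (101.6 + 97.1) / 2
AKI = 198.7 / 2 = 99.35


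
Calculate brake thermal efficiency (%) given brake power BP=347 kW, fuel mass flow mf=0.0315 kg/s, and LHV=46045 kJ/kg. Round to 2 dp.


eta_BTE = (BP / (mf * LHV)) * 100
Denominator = 0.0315 * 46045 = 1450.4175 kW
eta_BTE = (347 / 1450.4175) * 100 = 23.92%


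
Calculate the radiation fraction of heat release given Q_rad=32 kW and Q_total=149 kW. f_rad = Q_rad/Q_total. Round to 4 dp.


f_rad = Q_rad / Q_total
f_rad = 32 / 149 = 0.2148


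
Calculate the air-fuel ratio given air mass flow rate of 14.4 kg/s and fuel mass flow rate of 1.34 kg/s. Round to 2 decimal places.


AFR = m_air / m_fuel
AFR = 14.4 / 1.34 = 10.75


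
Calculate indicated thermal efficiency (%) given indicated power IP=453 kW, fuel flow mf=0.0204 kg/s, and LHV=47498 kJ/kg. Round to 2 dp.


eta_ith = (IP / (mf * LHV)) * 100
Denominator = 0.0204 * 47498 = 968.9592 kW
eta_ith = (453 / 968.9592) * 100 = 46.75%


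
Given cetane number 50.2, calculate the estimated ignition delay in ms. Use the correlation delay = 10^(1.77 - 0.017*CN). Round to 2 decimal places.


delay = 10^(1.77 - 0.017*CN)
Exponent = 1.77 - 0.017*50.2 = 0.9166
delay = 10^0.9166 = 8.25 ms


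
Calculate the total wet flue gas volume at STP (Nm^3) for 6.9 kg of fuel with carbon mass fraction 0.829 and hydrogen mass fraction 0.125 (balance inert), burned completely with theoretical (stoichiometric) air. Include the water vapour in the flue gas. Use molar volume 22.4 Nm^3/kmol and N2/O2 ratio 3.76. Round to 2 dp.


Per kg fuel: CO2 = (C/12 kmol)*22.4 = (0.829/12)*22.4 = 1.54747 Nm^3
Per kg fuel: H2O = (H/2 kmol)*22.4 = (0.125/2)*22.4 = 1.40000 Nm^3
O2 needed per kg fuel = C/12 + H/4 = 0.829/12 + 0.125/4 = 0.10033333 kmol
Per kg fuel: N2 = O2*3.76*22.4 = 0.10033333*3.76*22.4 = 8.45047 Nm^3
Total per kg = 1.54747 + 1.40000 + 8.45047 = 11.39794 Nm^3
Total = 11.39794 * 6.9 = 78.65 Nm^3


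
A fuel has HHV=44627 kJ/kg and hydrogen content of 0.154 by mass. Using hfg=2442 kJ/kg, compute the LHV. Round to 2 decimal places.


LHV = HHV - hfg * 9 * H
Water correction = 2442 * 9 * 0.154 = 3384.612 kJ/kg
LHV = 44627 - 3384.612 = 41242.39 kJ/kg


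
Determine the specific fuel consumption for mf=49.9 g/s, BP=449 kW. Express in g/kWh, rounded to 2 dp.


SFC = (mf / BP) * 3600
Rate = 49.9 / 449 = 0.111136 g/(s*kW)
SFC = 0.111136 * 3600 = 400.09 g/kWh


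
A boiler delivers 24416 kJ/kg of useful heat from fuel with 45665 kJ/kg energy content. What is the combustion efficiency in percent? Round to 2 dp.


Efficiency = (Q_useful / Q_fuel) * 100
Efficiency = (24416 / 45665) * 100
Efficiency = 0.5347 * 100 = 53.47%


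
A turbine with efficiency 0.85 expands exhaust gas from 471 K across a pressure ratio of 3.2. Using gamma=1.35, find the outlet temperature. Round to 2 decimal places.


T_out = T_in * (1 - eta * (1 - PR^(-(gamma-1)/gamma)))
Exponent = -(1.35-1)/1.35 = -0.25925926
PR^exp = 3.2^(-0.25925926) = 0.73966521
Factor = 1 - 0.85*(1 - 0.73966521) = 0.77871543
T_out = 471 * 0.77871543 = 366.77 K


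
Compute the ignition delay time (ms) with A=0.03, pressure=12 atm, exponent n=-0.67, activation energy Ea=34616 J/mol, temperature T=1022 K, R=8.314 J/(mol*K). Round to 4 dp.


tau = A * P^n * exp(Ea/(R*T))
P^n = 12^(-0.67) = 0.18921195
Ea/(R*T) = 34616/(8.314*1022) = 4.073953
exp(Ea/(R*T)) = 58.788870
tau = 0.03 * 0.18921195 * 58.788870 = 0.3337 ms


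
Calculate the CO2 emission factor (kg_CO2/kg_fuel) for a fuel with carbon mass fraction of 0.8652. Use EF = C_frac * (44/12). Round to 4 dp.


EF = C_frac * (M_CO2 / M_C)
EF = 0.8652 * (44/12)
EF = 0.8652 * 3.666667 = 3.1724 kg_CO2/kg_fuel


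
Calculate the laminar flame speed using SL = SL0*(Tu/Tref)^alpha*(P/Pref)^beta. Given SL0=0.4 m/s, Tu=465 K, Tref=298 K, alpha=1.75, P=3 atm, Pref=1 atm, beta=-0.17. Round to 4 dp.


SL = SL0 * (Tu/Tref)^alpha * (P/Pref)^beta
T ratio = 465/298 = 1.56040268
(T ratio)^alpha = 1.56040268^1.75 = 2.178533
(P/Pref)^beta = 3^(-0.17) = 0.829639
SL = 0.4 * 2.178533 * 0.829639 = 0.7230 m/s


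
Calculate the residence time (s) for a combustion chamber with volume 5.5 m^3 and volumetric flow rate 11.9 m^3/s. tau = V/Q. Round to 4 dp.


tau = V / Q_flow
tau = 5.5 / 11.9 = 0.4622 s


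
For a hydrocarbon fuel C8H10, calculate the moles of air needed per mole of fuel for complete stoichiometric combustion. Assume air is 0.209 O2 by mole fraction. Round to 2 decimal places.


Balanced combustion: C8H10 + 10.5 O2 -> 8 CO2 + 5 H2O
O2 needed = C + H/4 = 8 + 10/4 = 10.50 moles
Air moles = O2 / 0.209 = 10.50 / 0.209 = 50.24 moles air


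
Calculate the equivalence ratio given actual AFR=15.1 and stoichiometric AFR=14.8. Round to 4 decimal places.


phi = AFR_stoich / AFR_actual
phi = 14.8 / 15.1 = 0.9801


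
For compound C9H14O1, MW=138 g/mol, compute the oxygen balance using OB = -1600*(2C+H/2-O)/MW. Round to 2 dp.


OB = -1600 * (2C + H/2 - O) / MW
Inner = 2*9 + 14/2 - 1 = 24.00
OB = -1600 * 24.00 / 138 = -278.26%


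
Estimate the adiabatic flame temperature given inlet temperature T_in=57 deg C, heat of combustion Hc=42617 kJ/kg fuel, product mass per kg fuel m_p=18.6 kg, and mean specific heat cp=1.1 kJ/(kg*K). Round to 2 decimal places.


T_ad = T_in + Hc / (m_p * cp)
Denominator = 18.6 * 1.1 = 20.4600
Temperature rise = 42617 / 20.4600 = 2082.94 K
T_ad = 57 + 2082.94 = 2139.94 deg C


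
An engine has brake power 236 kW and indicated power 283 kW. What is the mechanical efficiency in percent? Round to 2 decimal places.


eta_mech = (BP / IP) * 100
Ratio = 236 / 283 = 0.8339
eta_mech = 0.8339 * 100 = 83.39%


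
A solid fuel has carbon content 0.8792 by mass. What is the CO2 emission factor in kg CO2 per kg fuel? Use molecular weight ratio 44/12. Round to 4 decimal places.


EF = C_frac * (M_CO2 / M_C)
EF = 0.8792 * (44/12)
EF = 0.8792 * 3.666667 = 3.2237 kg_CO2/kg_fuel


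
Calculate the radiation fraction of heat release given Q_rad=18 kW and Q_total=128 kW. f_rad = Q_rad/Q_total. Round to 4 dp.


f_rad = Q_rad / Q_total
f_rad = 18 / 128 = 0.1406


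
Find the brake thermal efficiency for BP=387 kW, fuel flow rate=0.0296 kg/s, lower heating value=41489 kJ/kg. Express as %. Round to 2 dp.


eta_BTE = (BP / (mf * LHV)) * 100
Denominator = 0.0296 * 41489 = 1228.0744 kW
eta_BTE = (387 / 1228.0744) * 100 = 31.51%


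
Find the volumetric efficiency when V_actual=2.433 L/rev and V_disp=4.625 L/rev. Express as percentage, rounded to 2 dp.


eta_v = (V_actual / V_disp) * 100
Ratio = 2.433 / 4.625 = 0.5261
eta_v = 0.5261 * 100 = 52.61%


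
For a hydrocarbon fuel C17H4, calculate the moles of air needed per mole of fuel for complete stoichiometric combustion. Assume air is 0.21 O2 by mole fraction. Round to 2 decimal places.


Balanced combustion: C17H4 + 18 O2 -> 17 CO2 + 2 H2O
O2 needed = C + H/4 = 17 + 4/4 = 18.00 moles
Air moles = O2 / 0.21 = 18.00 / 0.21 = 85.71 moles air


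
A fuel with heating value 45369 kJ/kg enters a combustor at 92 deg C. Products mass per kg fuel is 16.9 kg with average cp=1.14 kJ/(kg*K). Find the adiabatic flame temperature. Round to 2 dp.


T_ad = T_in + Hc / (m_p * cp)
Denominator = 16.9 * 1.14 = 19.2660
Temperature rise = 45369 / 19.2660 = 2354.87 K
T_ad = 92 + 2354.87 = 2446.87 deg C


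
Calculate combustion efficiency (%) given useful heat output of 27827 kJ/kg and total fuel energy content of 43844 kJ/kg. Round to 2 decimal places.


Efficiency = (Q_useful / Q_fuel) * 100
Efficiency = (27827 / 43844) * 100
Efficiency = 0.6347 * 100 = 63.47%


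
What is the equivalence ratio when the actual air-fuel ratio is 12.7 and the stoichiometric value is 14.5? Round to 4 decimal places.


phi = AFR_stoich / AFR_actual
phi = 14.5 / 12.7 = 1.1417


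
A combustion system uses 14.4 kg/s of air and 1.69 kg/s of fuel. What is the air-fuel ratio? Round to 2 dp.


AFR = m_air / m_fuel
AFR = 14.4 / 1.69 = 8.52


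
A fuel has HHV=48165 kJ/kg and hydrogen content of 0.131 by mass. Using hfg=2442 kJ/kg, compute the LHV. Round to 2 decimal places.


LHV = HHV - hfg * 9 * H
Water correction = 2442 * 9 * 0.131 = 2879.118 kJ/kg
LHV = 48165 - 2879.118 = 45285.88 kJ/kg


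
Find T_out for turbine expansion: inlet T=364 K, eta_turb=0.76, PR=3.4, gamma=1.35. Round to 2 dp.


T_out = T_in * (1 - eta * (1 - PR^(-(gamma-1)/gamma)))
Exponent = -(1.35-1)/1.35 = -0.25925926
PR^exp = 3.4^(-0.25925926) = 0.72813041
Factor = 1 - 0.76*(1 - 0.72813041) = 0.79337911
T_out = 364 * 0.79337911 = 288.79 K


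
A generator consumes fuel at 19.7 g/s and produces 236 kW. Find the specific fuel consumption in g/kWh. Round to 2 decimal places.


SFC = (mf / BP) * 3600
Rate = 19.7 / 236 = 0.083475 g/(s*kW)
SFC = 0.083475 * 3600 = 300.51 g/kWh


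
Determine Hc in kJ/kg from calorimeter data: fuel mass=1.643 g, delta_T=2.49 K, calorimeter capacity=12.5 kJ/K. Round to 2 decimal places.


Hc = C_cal * delta_T / m_fuel
Q_released = 12.5 * 2.49 = 31.1250 kJ
m_fuel = 1.643 g = 1.643/1000 kg = 0.001643 kg
Hc = 31.1250 / 0.001643 = 18944.00 kJ/kg


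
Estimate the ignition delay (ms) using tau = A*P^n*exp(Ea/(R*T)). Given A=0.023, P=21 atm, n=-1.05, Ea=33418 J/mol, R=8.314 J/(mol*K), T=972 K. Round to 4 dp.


tau = A * P^n * exp(Ea/(R*T))
P^n = 21^(-1.05) = 0.04089496
Ea/(R*T) = 33418/(8.314*972) = 4.135273
exp(Ea/(R*T)) = 62.506643
tau = 0.023 * 0.04089496 * 62.506643 = 0.0588 ms


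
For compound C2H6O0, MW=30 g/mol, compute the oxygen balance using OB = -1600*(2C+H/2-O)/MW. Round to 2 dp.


OB = -1600 * (2C + H/2 - O) / MW
Inner = 2*2 + 6/2 - 0 = 7.00
OB = -1600 * 7.00 / 30 = -373.33%


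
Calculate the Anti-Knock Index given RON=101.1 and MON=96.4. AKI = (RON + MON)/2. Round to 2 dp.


AKI = (RON + MON) / 2
AKI = (101.1 + 96.4) / 2
AKI = 197.5 / 2 = 98.75


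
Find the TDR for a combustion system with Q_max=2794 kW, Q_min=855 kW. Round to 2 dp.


TDR = Q_max / Q_min
TDR = 2794 / 855 = 3.27


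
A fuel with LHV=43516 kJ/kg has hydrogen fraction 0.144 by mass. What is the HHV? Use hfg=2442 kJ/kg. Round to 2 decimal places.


HHV = LHV + hfg * 9 * H
Water addition = 2442 * 9 * 0.144 = 3164.832 kJ/kg
HHV = 43516 + 3164.832 = 46680.83 kJ/kg


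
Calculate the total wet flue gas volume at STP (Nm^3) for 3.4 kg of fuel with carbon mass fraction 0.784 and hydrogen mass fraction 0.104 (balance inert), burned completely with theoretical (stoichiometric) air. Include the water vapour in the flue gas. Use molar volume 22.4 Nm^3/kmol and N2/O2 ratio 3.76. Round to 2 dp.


Per kg fuel: CO2 = (C/12 kmol)*22.4 = (0.784/12)*22.4 = 1.46347 Nm^3
Per kg fuel: H2O = (H/2 kmol)*22.4 = (0.104/2)*22.4 = 1.16480 Nm^3
O2 needed per kg fuel = C/12 + H/4 = 0.784/12 + 0.104/4 = 0.09133333 kmol
Per kg fuel: N2 = O2*3.76*22.4 = 0.09133333*3.76*22.4 = 7.69246 Nm^3
Total per kg = 1.46347 + 1.16480 + 7.69246 = 10.32073 Nm^3
Total = 10.32073 * 3.4 = 35.09 Nm^3


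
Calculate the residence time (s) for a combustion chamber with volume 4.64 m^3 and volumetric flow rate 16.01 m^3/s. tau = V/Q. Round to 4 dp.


tau = V / Q_flow
tau = 4.64 / 16.01 = 0.2898 s


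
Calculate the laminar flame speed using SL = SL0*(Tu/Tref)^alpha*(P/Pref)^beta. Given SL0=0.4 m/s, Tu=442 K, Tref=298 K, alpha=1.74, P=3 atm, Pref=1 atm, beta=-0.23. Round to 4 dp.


SL = SL0 * (Tu/Tref)^alpha * (P/Pref)^beta
T ratio = 442/298 = 1.48322148
(T ratio)^alpha = 1.48322148^1.74 = 1.985631
(P/Pref)^beta = 3^(-0.23) = 0.776716
SL = 0.4 * 1.985631 * 0.776716 = 0.6169 m/s


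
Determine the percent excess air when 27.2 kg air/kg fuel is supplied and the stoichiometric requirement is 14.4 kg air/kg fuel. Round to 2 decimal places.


Excess air = actual - stoichiometric = 27.2 - 14.4 = 12.80 kg/kg fuel
Excess air % = (excess / stoich) * 100 = (12.80 / 14.4) * 100 = 88.89%


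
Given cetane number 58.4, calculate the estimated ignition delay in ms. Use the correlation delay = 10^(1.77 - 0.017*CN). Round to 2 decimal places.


delay = 10^(1.77 - 0.017*CN)
Exponent = 1.77 - 0.017*58.4 = 0.7772
delay = 10^0.7772 = 5.99 ms


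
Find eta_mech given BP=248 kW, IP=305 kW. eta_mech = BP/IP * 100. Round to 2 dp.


eta_mech = (BP / IP) * 100
Ratio = 248 / 305 = 0.8131
eta_mech = 0.8131 * 100 = 81.31%


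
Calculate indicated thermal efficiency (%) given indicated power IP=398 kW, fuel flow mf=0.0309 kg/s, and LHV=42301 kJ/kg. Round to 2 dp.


eta_ith = (IP / (mf * LHV)) * 100
Denominator = 0.0309 * 42301 = 1307.1009 kW
eta_ith = (398 / 1307.1009) * 100 = 30.45%


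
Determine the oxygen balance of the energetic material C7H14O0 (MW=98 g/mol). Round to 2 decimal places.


OB = -1600 * (2C + H/2 - O) / MW
Inner = 2*7 + 14/2 - 0 = 21.00
OB = -1600 * 21.00 / 98 = -342.86%


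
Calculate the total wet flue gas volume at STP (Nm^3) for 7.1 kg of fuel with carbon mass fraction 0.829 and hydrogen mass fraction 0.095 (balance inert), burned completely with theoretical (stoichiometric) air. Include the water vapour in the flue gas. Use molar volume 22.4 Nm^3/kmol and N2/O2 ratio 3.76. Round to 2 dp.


Per kg fuel: CO2 = (C/12 kmol)*22.4 = (0.829/12)*22.4 = 1.54747 Nm^3
Per kg fuel: H2O = (H/2 kmol)*22.4 = (0.095/2)*22.4 = 1.06400 Nm^3
O2 needed per kg fuel = C/12 + H/4 = 0.829/12 + 0.095/4 = 0.09283333 kmol
Per kg fuel: N2 = O2*3.76*22.4 = 0.09283333*3.76*22.4 = 7.81879 Nm^3
Total per kg = 1.54747 + 1.06400 + 7.81879 = 10.43026 Nm^3
Total = 10.43026 * 7.1 = 74.05 Nm^3


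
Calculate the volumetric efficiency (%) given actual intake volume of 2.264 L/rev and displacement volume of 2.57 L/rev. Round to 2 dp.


eta_v = (V_actual / V_disp) * 100
Ratio = 2.264 / 2.57 = 0.8809
eta_v = 0.8809 * 100 = 88.09%


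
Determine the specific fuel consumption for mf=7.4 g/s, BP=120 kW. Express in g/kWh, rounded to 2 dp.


SFC = (mf / BP) * 3600
Rate = 7.4 / 120 = 0.061667 g/(s*kW)
SFC = 0.061667 * 3600 = 222.00 g/kWh


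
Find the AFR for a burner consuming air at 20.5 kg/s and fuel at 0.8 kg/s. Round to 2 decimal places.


AFR = m_air / m_fuel
AFR = 20.5 / 0.8 = 25.63


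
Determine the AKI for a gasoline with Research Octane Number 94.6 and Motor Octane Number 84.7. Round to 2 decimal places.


AKI = (RON + MON) / 2
AKI = (94.6 + 84.7) / 2
AKI = 179.3 / 2 = 89.65


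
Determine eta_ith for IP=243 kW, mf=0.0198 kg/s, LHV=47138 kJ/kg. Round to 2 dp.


eta_ith = (IP / (mf * LHV)) * 100
Denominator = 0.0198 * 47138 = 933.3324 kW
eta_ith = (243 / 933.3324) * 100 = 26.04%


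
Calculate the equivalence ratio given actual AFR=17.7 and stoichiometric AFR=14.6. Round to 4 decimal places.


phi = AFR_stoich / AFR_actual
phi = 14.6 / 17.7 = 0.8249


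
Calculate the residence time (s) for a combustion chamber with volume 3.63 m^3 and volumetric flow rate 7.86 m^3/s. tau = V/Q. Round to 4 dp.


tau = V / Q_flow
tau = 3.63 / 7.86 = 0.4618 s


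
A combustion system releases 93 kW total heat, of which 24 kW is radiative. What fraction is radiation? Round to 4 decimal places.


f_rad = Q_rad / Q_total
f_rad = 24 / 93 = 0.2581


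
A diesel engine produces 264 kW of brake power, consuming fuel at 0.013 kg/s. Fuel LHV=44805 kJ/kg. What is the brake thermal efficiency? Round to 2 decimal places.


eta_BTE = (BP / (mf * LHV)) * 100
Denominator = 0.013 * 44805 = 582.4650 kW
eta_BTE = (264 / 582.4650) * 100 = 45.32%


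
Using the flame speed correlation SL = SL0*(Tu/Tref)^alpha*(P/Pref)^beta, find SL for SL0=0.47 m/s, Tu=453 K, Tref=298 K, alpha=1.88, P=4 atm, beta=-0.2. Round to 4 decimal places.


SL = SL0 * (Tu/Tref)^alpha * (P/Pref)^beta
T ratio = 453/298 = 1.52013423
(T ratio)^alpha = 1.52013423^1.88 = 2.197546
(P/Pref)^beta = 4^(-0.2) = 0.757858
SL = 0.47 * 2.197546 * 0.757858 = 0.7828 m/s


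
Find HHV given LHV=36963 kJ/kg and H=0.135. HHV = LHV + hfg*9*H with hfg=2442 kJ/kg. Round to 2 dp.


HHV = LHV + hfg * 9 * H
Water addition = 2442 * 9 * 0.135 = 2967.030 kJ/kg
HHV = 36963 + 2967.030 = 39930.03 kJ/kg


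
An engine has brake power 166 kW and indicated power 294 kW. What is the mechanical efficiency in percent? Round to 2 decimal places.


eta_mech = (BP / IP) * 100
Ratio = 166 / 294 = 0.5646
eta_mech = 0.5646 * 100 = 56.46%


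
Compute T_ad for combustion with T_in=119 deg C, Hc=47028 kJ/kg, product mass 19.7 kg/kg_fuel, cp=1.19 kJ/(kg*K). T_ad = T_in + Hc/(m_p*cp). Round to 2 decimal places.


T_ad = T_in + Hc / (m_p * cp)
Denominator = 19.7 * 1.19 = 23.4430
Temperature rise = 47028 / 23.4430 = 2006.06 K
T_ad = 119 + 2006.06 = 2125.06 deg C


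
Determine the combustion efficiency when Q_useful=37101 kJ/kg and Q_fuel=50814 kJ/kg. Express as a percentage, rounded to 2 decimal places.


Efficiency = (Q_useful / Q_fuel) * 100
Efficiency = (37101 / 50814) * 100
Efficiency = 0.7301 * 100 = 73.01%


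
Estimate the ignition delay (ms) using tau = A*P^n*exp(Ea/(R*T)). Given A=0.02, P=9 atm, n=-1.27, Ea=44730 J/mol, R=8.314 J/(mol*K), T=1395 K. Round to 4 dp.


tau = A * P^n * exp(Ea/(R*T))
P^n = 9^(-1.27) = 0.06139203
Ea/(R*T) = 44730/(8.314*1395) = 3.856689
exp(Ea/(R*T)) = 47.308475
tau = 0.02 * 0.06139203 * 47.308475 = 0.0581 ms


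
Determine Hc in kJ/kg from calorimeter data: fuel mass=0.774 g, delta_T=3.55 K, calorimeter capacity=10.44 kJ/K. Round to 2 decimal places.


Hc = C_cal * delta_T / m_fuel
Q_released = 10.44 * 3.55 = 37.0620 kJ
m_fuel = 0.774 g = 0.774/1000 kg = 0.000774 kg
Hc = 37.0620 / 0.000774 = 47883.72 kJ/kg


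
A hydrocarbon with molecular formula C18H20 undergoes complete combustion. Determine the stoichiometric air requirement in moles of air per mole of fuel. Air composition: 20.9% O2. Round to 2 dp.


Balanced combustion: C18H20 + 23 O2 -> 18 CO2 + 10 H2O
O2 needed = C + H/4 = 18 + 20/4 = 23.00 moles
Air moles = O2 / 0.209 = 23.00 / 0.209 = 110.05 moles air


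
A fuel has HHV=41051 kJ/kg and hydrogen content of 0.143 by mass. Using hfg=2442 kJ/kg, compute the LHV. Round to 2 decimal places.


LHV = HHV - hfg * 9 * H
Water correction = 2442 * 9 * 0.143 = 3142.854 kJ/kg
LHV = 41051 - 3142.854 = 37908.15 kJ/kg


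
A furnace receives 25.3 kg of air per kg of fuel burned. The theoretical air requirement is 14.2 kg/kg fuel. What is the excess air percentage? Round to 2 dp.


Excess air = actual - stoichiometric = 25.3 - 14.2 = 11.10 kg/kg fuel
Excess air % = (excess / stoich) * 100 = (11.10 / 14.2) * 100 = 78.17%


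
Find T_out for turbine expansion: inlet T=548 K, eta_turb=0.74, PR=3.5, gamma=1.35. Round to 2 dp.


T_out = T_in * (1 - eta * (1 - PR^(-(gamma-1)/gamma)))
Exponent = -(1.35-1)/1.35 = -0.25925926
PR^exp = 3.5^(-0.25925926) = 0.72267881
Factor = 1 - 0.74*(1 - 0.72267881) = 0.79478232
T_out = 548 * 0.79478232 = 435.54 K


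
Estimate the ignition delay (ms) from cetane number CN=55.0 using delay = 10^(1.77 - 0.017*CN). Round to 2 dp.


delay = 10^(1.77 - 0.017*CN)
Exponent = 1.77 - 0.017*55.0 = 0.8350
delay = 10^0.8350 = 6.84 ms


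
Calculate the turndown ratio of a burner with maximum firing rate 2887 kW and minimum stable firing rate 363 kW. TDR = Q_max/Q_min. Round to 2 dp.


TDR = Q_max / Q_min
TDR = 2887 / 363 = 7.95


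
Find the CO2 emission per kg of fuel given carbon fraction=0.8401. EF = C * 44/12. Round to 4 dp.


EF = C_frac * (M_CO2 / M_C)
EF = 0.8401 * (44/12)
EF = 0.8401 * 3.666667 = 3.0804 kg_CO2/kg_fuel


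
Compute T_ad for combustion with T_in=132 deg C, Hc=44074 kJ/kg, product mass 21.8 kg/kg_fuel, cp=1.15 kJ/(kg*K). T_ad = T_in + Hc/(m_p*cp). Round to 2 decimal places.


T_ad = T_in + Hc / (m_p * cp)
Denominator = 21.8 * 1.15 = 25.0700
Temperature rise = 44074 / 25.0700 = 1758.04 K
T_ad = 132 + 1758.04 = 1890.04 deg C


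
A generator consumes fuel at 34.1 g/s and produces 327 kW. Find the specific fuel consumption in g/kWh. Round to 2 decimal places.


SFC = (mf / BP) * 3600
Rate = 34.1 / 327 = 0.104281 g/(s*kW)
SFC = 0.104281 * 3600 = 375.41 g/kWh


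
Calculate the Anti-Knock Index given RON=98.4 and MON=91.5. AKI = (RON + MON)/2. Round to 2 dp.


AKI = (RON + MON) / 2
AKI = (98.4 + 91.5) / 2
AKI = 189.9 / 2 = 94.95


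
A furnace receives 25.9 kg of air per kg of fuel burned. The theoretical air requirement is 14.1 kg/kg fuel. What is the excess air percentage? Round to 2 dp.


Excess air = actual - stoichiometric = 25.9 - 14.1 = 11.80 kg/kg fuel
Excess air % = (excess / stoich) * 100 = (11.80 / 14.1) * 100 = 83.69%


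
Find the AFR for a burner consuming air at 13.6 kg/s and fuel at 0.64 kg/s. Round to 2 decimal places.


AFR = m_air / m_fuel
AFR = 13.6 / 0.64 = 21.25


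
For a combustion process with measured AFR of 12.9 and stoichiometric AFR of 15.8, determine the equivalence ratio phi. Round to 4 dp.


phi = AFR_stoich / AFR_actual
phi = 15.8 / 12.9 = 1.2248


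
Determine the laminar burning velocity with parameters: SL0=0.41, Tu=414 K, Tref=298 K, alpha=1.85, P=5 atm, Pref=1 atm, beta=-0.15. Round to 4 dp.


SL = SL0 * (Tu/Tref)^alpha * (P/Pref)^beta
T ratio = 414/298 = 1.38926174
(T ratio)^alpha = 1.38926174^1.85 = 1.837175
(P/Pref)^beta = 5^(-0.15) = 0.785515
SL = 0.41 * 1.837175 * 0.785515 = 0.5917 m/s


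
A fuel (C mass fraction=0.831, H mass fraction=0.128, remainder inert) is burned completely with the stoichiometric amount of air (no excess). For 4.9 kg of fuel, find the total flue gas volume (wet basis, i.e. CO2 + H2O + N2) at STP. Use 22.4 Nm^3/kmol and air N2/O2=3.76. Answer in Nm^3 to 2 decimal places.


Per kg fuel: CO2 = (C/12 kmol)*22.4 = (0.831/12)*22.4 = 1.55120 Nm^3
Per kg fuel: H2O = (H/2 kmol)*22.4 = (0.128/2)*22.4 = 1.43360 Nm^3
O2 needed per kg fuel = C/12 + H/4 = 0.831/12 + 0.128/4 = 0.10125000 kmol
Per kg fuel: N2 = O2*3.76*22.4 = 0.10125000*3.76*22.4 = 8.52768 Nm^3
Total per kg = 1.55120 + 1.43360 + 8.52768 = 11.51248 Nm^3
Total = 11.51248 * 4.9 = 56.41 Nm^3


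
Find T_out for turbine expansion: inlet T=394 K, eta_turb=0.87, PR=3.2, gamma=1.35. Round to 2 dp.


T_out = T_in * (1 - eta * (1 - PR^(-(gamma-1)/gamma)))
Exponent = -(1.35-1)/1.35 = -0.25925926
PR^exp = 3.2^(-0.25925926) = 0.73966521
Factor = 1 - 0.87*(1 - 0.73966521) = 0.77350873
T_out = 394 * 0.77350873 = 304.76 K


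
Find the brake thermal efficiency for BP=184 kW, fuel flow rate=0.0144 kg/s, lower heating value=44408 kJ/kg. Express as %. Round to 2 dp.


eta_BTE = (BP / (mf * LHV)) * 100
Denominator = 0.0144 * 44408 = 639.4752 kW
eta_BTE = (184 / 639.4752) * 100 = 28.77%


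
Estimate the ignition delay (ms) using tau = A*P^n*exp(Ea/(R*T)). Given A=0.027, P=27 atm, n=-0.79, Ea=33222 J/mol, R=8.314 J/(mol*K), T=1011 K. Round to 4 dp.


tau = A * P^n * exp(Ea/(R*T))
P^n = 27^(-0.79) = 0.07399845
Ea/(R*T) = 33222/(8.314*1011) = 3.952434
exp(Ea/(R*T)) = 52.061918
tau = 0.027 * 0.07399845 * 52.061918 = 0.1040 ms
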